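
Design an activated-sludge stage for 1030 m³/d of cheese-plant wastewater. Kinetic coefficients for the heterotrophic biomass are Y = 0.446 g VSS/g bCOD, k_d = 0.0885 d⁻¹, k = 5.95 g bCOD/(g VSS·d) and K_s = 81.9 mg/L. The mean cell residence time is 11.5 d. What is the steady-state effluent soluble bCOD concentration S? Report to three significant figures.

S ≈ 5.80 mg/L

From the Monod/SRT balance for a CMAS, S = K_s·(1+k_d θ_c)/[θ_c·(Y k − k_d) − 1] = 81.9 × (1 + 0.0885 × 11.5) / [11.5 × (0.446 × 5.95 − 0.0885) − 1] = 165.3 / 28.50 = 5.798 mg/L.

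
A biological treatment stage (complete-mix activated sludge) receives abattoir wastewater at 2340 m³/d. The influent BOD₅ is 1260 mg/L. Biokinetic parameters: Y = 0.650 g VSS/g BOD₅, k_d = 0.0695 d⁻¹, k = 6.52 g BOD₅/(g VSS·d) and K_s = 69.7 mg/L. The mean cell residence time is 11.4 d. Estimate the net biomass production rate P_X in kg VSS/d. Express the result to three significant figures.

P_X ≈ 1070 kg VSS/d

Effluent substrate depends only on kinetics and SRT: S = K_s(1 + k_d θ_c) / [θ_c(Yk − k_d) − 1] = 69.7 × (1 + 0.0695 × 11.4) / [11.4 × (0.650 × 6.52 − 0.0695) − 1] = 124.9 / 46.52 = 2.685 mg/L.
The observed yield is Y_obs = Y/(1 + k_d·θ_c) = 0.650 / (1 + 0.0695 × 11.4) = 0.650 / 1.792 = 0.3627 g VSS per g BOD₅ removed.
Mass of BOD₅ removed per day: Q(S₀ − S) = 2340 × 1257 g/m³ = 2942 kg/d.
P_X = Y_obs · Q(S₀ − S) = 0.3627 × 2942 = 1067 kg VSS/d.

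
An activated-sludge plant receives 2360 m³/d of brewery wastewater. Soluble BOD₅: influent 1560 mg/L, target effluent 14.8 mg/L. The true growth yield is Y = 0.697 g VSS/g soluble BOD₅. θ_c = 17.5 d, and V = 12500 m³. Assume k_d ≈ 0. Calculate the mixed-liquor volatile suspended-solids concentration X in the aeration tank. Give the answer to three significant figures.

Without decay, X = Y Q (S₀−S) θ_c / V = 0.697 × 2360 × (1560 − 14.8) × 17.5 / 12500 = 3558 mg/L.

X ≈ 3560 mg/L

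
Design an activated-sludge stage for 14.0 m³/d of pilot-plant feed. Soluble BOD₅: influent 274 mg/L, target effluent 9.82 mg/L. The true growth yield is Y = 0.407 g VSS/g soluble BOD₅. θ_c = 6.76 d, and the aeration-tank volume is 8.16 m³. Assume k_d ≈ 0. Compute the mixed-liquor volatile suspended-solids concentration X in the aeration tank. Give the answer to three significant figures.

X = Y·Q·ΔS·θ_c / V = 0.407 × 14.0 × (274 − 9.82) × 6.76 / 8.16 = 1247 mg/L.

X ≈ 1250 mg/L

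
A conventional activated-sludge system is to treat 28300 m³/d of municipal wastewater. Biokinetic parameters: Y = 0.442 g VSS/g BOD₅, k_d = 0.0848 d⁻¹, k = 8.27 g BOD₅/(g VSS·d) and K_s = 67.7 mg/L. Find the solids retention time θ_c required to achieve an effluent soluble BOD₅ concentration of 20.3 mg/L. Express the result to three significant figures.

θ_c ≈ 1.32 d

At the target effluent, Y k S/(K_s+S) = 0.442×8.27×20.3/88.00 = 0.8432 d⁻¹.
θ_c = 1/(μ − k_d) = 1/(0.8432 − 0.0848) = 1/0.7584 = 1.319 d.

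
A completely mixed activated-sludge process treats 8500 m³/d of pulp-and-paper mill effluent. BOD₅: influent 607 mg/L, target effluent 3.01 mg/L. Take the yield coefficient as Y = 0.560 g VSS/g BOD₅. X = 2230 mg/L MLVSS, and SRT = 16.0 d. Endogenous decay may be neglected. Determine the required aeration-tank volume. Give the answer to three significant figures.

V ≈ 20600 m³

V·X = Y·Q·ΔS·θ_c gives V = 0.560 × 8500 × (607 − 3.01) × 16.0 / 2230 = 20628 m³.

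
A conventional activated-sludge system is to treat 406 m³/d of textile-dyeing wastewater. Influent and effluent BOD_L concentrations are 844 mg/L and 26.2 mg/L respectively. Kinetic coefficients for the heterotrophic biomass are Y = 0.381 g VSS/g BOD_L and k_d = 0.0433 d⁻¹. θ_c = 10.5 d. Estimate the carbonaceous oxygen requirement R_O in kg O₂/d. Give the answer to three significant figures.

The observed yield is Y_obs = Y/(1 + k_d·θ_c) = 0.381 / (1 + 0.0433 × 10.5) = 0.381 / 1.455 = 0.2619 g VSS per g BOD_L removed.
ΔS = 844 − 26.2 = 817.8 mg/L, so the substrate removal rate is 406 × 817.8/1000 = 332.0 kg BOD_L/d.
Net sludge production P_X = 0.2619 × 332.0 = 86.96 kg VSS/d.
R_O = Q·(S₀ − S) − 1.42·P_X = 332.0 − 1.42 × 86.96 = 208.5 kg O₂/d.

R_O ≈ 209 kg O₂/d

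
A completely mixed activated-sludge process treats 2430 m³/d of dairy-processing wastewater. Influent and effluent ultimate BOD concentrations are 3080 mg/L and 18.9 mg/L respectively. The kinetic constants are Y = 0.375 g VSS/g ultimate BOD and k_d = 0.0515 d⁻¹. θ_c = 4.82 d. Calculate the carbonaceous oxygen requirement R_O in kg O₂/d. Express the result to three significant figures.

Correct the yield for decay: Y_obs = Y/(1 + k_d θ_c) = 0.375 / (1 + 0.0515 × 4.82) = 0.375 / 1.248 = 0.3004.
Substrate removed = Q·(S₀ − S) = 2430 m³/d × (3080 − 18.9) g/m³ = 7.44×10^6 g/d = 7438 kg/d.
Biomass synthesised: P_X = Y_obs × 7438 = 2235 kg VSS/d.
R_O = Q·(S₀ − S) − 1.42·P_X = 7438 − 1.42 × 2235 = 4265 kg O₂/d.

R_O ≈ 4270 kg O₂/d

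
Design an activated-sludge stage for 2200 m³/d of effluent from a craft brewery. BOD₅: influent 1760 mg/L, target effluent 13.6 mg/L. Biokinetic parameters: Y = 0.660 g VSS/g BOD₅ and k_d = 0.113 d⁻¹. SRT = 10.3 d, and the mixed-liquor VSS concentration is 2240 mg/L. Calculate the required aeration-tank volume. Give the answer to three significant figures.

Steady-state biomass mass balance: V·X·(1 + k_d·θ_c) = Y·Q·(S₀ − S)·θ_c, so V = 0.660 × 2200 × (1760 − 13.6) × 10.3 / [2240 × (1 + 0.113 × 10.3)] = 2.61×10^7 / 4847 = 5388 m³.

V ≈ 5390 m³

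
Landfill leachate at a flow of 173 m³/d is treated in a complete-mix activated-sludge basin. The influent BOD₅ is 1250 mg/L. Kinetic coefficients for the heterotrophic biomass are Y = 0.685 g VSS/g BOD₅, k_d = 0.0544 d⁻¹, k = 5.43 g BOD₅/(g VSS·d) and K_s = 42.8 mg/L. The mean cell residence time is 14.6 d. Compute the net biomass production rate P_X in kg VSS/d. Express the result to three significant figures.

From the Monod/SRT balance for a CMAS, S = K_s·(1+k_d θ_c)/[θ_c·(Y k − k_d) − 1] = 42.8 × (1 + 0.0544 × 14.6) / [14.6 × (0.685 × 5.43 − 0.0544) − 1] = 76.79 / 52.51 = 1.462 mg/L.
Y_obs = Y / (1 + k_d θ_c) = 0.685 / (1 + 0.0544 × 14.6) = 0.685 / 1.794 = 0.3818.
Mass of BOD₅ removed per day: Q(S₀ − S) = 173 × 1249 g/m³ = 216.0 kg/d.
Biomass produced: P_X = Y_obs·Q·ΔS = 0.3818 × 216.0 ≈ 82.46 kg VSS/d.

P_X ≈ 82.5 kg VSS/d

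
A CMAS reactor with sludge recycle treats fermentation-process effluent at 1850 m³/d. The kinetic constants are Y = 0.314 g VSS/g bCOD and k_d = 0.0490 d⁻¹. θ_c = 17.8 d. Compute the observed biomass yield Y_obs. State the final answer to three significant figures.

Y_obs ≈ 0.168 g VSS/g bCOD

Correct the yield for decay: Y_obs = Y/(1 + k_d θ_c) = 0.314 / (1 + 0.0490 × 17.8) = 0.314 / 1.872 = 0.1677.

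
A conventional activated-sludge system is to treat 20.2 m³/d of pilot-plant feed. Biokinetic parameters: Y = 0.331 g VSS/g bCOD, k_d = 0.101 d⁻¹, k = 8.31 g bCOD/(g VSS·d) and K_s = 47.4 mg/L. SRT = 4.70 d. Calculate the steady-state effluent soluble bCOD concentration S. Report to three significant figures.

From the Monod/SRT balance for a CMAS, S = K_s·(1+k_d θ_c)/[θ_c·(Y k − k_d) − 1] = 47.4 × (1 + 0.101 × 4.70) / [4.70 × (0.331 × 8.31 − 0.101) − 1] = 69.90 / 11.45 = 6.103 mg/L.

S ≈ 6.10 mg/L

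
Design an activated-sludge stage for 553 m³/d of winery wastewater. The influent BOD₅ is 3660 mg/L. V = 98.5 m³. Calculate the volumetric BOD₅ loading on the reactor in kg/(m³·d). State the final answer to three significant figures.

L_v ≈ 20.5 kg BOD₅/(m³·d)

L_v = Q S₀ / V = 553 × 3660 × 10⁻³ / 98.50 = 20.55 kg/(m³·d).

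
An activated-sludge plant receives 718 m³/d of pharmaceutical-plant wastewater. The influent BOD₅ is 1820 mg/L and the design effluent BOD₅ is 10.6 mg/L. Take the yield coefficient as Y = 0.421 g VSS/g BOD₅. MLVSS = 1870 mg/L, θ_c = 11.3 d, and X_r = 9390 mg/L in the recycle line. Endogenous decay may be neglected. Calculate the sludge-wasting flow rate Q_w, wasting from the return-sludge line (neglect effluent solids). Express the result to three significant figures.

V·X = Y·Q·ΔS·θ_c gives V = 0.421 × 718 × (1820 − 10.6) × 11.3 / 1870 = 3305 m³.
Q_w = (V·X)/(θ_c X_r) = 3305 × 1870 / (11.3 × 9390) = 58.25 m³/d.

Q_w ≈ 58.2 m³/d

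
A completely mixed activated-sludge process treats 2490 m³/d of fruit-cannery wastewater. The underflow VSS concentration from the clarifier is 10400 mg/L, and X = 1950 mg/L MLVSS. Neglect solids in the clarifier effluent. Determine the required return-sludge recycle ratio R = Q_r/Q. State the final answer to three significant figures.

Mass balance around the secondary clarifier (neglecting effluent solids): R = X / (X_r − X) = 1950 / (10400 − 1950) = 0.2308.

R ≈ 0.231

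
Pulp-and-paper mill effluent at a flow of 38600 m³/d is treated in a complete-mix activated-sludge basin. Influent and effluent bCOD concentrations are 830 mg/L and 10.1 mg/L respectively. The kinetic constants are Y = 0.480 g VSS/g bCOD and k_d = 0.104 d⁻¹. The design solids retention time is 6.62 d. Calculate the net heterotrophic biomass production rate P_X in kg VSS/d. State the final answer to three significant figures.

The observed yield is Y_obs = Y/(1 + k_d·θ_c) = 0.480 / (1 + 0.104 × 6.62) = 0.480 / 1.688 = 0.2843 g VSS per g bCOD removed.
Substrate removed = Q·(S₀ − S) = 38600 m³/d × (830 − 10.1) g/m³ = 3.16×10^7 g/d = 31648 kg/d.
P_X = Y_obs · Q(S₀ − S) = 0.2843 × 31648 = 8997 kg VSS/d.

P_X ≈ 9000 kg VSS/d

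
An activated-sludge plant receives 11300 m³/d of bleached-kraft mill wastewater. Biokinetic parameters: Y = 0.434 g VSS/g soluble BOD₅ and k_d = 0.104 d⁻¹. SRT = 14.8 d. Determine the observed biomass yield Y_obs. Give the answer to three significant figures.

The observed yield is Y_obs = Y/(1 + k_d·θ_c) = 0.434 / (1 + 0.104 × 14.8) = 0.434 / 2.539 = 0.1709 g VSS per g soluble BOD₅ removed.

Y_obs ≈ 0.171 g VSS/g soluble BOD₅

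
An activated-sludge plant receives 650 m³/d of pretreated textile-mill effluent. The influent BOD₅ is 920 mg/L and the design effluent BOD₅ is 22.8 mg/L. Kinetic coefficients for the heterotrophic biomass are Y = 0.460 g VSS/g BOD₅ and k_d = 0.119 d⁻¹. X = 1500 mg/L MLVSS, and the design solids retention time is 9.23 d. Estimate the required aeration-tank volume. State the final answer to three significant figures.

V ≈ 787 m³

From the SRT design equation V = Y Q (S₀−S) θ_c / [X (1 + k_d θ_c)] = 0.460 × 650 × (920 − 22.8) × 9.23 / [1500 × (1 + 0.119 × 9.23)] = 2.48×10^6 / 3148 = 786.7 m³.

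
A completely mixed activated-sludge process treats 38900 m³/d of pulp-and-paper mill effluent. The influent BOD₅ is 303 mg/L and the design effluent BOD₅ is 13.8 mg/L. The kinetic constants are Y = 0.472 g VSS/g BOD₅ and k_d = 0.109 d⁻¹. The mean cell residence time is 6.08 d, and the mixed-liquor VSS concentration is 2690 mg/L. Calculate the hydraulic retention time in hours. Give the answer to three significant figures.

Steady-state biomass mass balance: V·X·(1 + k_d·θ_c) = Y·Q·(S₀ − S)·θ_c, so V = 0.472 × 38900 × (303 − 13.8) × 6.08 / [2690 × (1 + 0.109 × 6.08)] = 3.23×10^7 / 4473 = 7218 m³.
τ = V/Q = 7218/38900 = 0.1856 d, or 4.453 h.

τ ≈ 4.45 h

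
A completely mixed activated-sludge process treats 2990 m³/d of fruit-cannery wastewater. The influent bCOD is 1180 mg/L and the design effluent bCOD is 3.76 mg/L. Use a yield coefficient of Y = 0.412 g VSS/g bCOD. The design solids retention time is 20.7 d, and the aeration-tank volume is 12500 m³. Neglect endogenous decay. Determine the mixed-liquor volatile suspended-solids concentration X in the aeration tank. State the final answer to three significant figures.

X = Y·Q·ΔS·θ_c / V = 0.412 × 2990 × (1180 − 3.76) × 20.7 / 12500 = 2400 mg/L.

X ≈ 2400 mg/L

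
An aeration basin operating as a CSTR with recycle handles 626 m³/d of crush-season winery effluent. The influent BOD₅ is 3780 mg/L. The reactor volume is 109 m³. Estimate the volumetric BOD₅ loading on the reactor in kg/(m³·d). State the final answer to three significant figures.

L_v = Q S₀ / V = 626 × 3780 × 10⁻³ / 109.0 = 21.71 kg/(m³·d).

L_v ≈ 21.7 kg BOD₅/(m³·d)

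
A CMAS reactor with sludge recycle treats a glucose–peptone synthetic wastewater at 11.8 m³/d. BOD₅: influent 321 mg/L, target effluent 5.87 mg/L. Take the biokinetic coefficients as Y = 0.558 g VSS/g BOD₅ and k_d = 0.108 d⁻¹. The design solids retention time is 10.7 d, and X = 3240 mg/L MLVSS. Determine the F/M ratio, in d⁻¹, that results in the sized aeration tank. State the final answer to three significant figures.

Rearranging the biomass balance for a CMAS with decay, V = Y·Q·ΔS·θ_c / [X·(1+k_d θ_c)] = 0.558 × 11.8 × (321 − 5.87) × 10.7 / [3240 × (1 + 0.108 × 10.7)] = 2.22×10^4 / 6984 = 3.179 m³.
F/M = Q·S₀ / (V·X) = 11.8 × 321 / (3.179 × 3240) = 0.3678 g BOD₅·(g VSS·d)⁻¹.

F/M ≈ 0.368 d⁻¹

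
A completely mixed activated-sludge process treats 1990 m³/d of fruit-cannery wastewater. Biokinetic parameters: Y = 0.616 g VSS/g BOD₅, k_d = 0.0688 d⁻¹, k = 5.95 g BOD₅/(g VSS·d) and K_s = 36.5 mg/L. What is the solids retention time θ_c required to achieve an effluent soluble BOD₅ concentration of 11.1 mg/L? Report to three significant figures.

θ_c ≈ 1.27 d

Specific growth rate at S = 11.1 mg/L: μ = YkS/(K_s+S) = 0.616·5.95·11.1/(36.5+11.1) = 0.8547 d⁻¹.
Then 1/θ_c = μ − k_d = 0.8547 − 0.0688 = 0.7859 d⁻¹, giving θ_c = 1.272 d.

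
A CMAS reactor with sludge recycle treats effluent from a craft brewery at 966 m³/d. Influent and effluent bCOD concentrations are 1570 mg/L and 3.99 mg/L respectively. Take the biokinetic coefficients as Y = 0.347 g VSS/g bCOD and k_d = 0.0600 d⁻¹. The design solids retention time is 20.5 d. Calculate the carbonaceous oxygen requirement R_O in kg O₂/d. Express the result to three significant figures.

R_O ≈ 1180 kg O₂/d

The observed yield is Y_obs = Y/(1 + k_d·θ_c) = 0.347 / (1 + 0.0600 × 20.5) = 0.347 / 2.230 = 0.1556 g VSS per g bCOD removed.
Mass of bCOD removed per day: Q(S₀ − S) = 966 × 1566 g/m³ = 1513 kg/d.
Net sludge production P_X = 0.1556 × 1513 = 235.4 kg VSS/d.
Carbonaceous O₂ demand = substrate oxidised − cell-mass equivalent = 1513 − 1.42 × 235.4 = 1179 kg O₂/d.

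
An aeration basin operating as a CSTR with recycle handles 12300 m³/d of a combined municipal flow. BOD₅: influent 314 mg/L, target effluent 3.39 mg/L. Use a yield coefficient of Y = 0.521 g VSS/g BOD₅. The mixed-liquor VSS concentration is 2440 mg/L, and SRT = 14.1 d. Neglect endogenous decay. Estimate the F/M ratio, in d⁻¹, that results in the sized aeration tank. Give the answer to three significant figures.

With k_d = 0 the design equation reduces to V = Y Q (S₀−S) θ_c / X = 0.521 × 12300 × (314 − 3.39) × 14.1 / 2440 = 11502 m³.
Food-to-microorganism ratio F/M = Q S₀ / (V X) = 12300 × 314 / (11502 × 2440) = 0.1376 d⁻¹.

F/M ≈ 0.138 d⁻¹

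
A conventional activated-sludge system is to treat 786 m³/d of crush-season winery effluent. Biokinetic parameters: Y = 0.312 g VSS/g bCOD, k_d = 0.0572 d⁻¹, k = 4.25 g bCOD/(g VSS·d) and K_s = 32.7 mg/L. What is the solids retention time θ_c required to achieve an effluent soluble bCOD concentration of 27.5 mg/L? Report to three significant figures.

At the target effluent, Y k S/(K_s+S) = 0.312×4.25×27.5/60.20 = 0.6057 d⁻¹.
θ_c = 1/(μ − k_d) = 1/(0.6057 − 0.0572) = 1/0.5485 = 1.823 d.

θ_c ≈ 1.82 d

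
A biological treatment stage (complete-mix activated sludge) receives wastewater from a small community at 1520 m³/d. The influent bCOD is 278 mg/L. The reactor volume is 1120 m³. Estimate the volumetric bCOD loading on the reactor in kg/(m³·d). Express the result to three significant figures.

L_v ≈ 0.377 kg bCOD/(m³·d)

Volumetric loading L_v = Q·S₀ / V = 1520 × 278 g/m³ / 1120 m³ = 377.3 g/(m³·d) = 0.3773 kg bCOD/(m³·d).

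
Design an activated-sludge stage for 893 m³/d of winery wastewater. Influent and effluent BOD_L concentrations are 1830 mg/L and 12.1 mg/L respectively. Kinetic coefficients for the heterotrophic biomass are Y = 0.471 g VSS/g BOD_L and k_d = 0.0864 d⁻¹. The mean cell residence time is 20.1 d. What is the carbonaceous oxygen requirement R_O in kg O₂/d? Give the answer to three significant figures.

R_O ≈ 1230 kg O₂/d

Observed yield with endogenous decay: Y_obs = Y / (1 + k_d·θ_c) = 0.471 / (1 + 0.0864 × 20.1) = 0.471 / 2.737 = 0.1721 g VSS/g BOD_L.
Substrate removed = Q·(S₀ − S) = 893 m³/d × (1830 − 12.1) g/m³ = 1.62×10^6 g/d = 1623 kg/d.
Net sludge production P_X = 0.1721 × 1623 = 279.4 kg VSS/d.
R_O = Q·ΔS − 1.42 P_X = 1623 − 396.7 = 1227 kg O₂/d.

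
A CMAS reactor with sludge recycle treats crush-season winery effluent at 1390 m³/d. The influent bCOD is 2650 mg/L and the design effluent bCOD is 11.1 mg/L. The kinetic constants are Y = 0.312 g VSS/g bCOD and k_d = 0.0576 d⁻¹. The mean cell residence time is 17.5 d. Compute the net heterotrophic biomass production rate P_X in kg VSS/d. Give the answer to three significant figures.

P_X ≈ 570 kg VSS/d

The observed yield is Y_obs = Y/(1 + k_d·θ_c) = 0.312 / (1 + 0.0576 × 17.5) = 0.312 / 2.008 = 0.1554 g VSS per g bCOD removed.
ΔS = 2650 − 11.1 = 2639 mg/L, so the substrate removal rate is 1390 × 2639/1000 = 3668 kg bCOD/d.
So the net sludge growth is P_X = 0.1554 × 3668 = 569.9 kg VSS/d.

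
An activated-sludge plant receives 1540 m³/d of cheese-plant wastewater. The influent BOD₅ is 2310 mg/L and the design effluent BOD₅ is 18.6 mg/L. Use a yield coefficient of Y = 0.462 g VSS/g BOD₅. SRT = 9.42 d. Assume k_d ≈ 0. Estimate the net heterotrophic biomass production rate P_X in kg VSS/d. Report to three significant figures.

P_X ≈ 1630 kg VSS/d

Since k_d ≈ 0, Y_obs = Y = 0.462 g VSS/g BOD₅.
Mass of BOD₅ removed per day: Q(S₀ − S) = 1540 × 2291 g/m³ = 3529 kg/d.
Biomass produced: P_X = Y_obs·Q·ΔS = 0.4620 × 3529 ≈ 1630 kg VSS/d.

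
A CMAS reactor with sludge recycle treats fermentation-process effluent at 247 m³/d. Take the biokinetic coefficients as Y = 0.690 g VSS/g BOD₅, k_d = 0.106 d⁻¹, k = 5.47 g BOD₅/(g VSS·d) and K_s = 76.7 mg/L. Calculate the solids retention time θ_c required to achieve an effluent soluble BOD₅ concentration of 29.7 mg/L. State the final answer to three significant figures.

θ_c ≈ 1.06 d

At the target effluent, Y k S/(K_s+S) = 0.690×5.47×29.7/106.4 = 1.054 d⁻¹.
θ_c = 1/(μ − k_d) = 1/(1.054 − 0.106) = 1/0.9475 = 1.055 d.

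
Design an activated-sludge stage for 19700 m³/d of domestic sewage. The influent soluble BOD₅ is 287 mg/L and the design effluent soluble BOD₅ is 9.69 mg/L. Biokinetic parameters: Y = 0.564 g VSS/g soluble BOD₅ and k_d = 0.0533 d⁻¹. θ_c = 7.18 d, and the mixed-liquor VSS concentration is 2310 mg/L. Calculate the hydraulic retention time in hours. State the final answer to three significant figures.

Rearranging the biomass balance for a CMAS with decay, V = Y·Q·ΔS·θ_c / [X·(1+k_d θ_c)] = 0.564 × 19700 × (287 − 9.69) × 7.18 / [2310 × (1 + 0.0533 × 7.18)] = 2.21×10^7 / 3194 = 6926 m³.
τ = V/Q = 6926/19700 = 0.3516 d, or 8.438 h.

τ ≈ 8.44 h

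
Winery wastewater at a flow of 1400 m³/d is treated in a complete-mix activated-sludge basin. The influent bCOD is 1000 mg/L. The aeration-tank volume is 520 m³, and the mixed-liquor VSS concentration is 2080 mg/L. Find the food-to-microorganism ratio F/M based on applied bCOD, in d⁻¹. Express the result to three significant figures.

F/M ≈ 1.29 d⁻¹

F/M = Q·S₀ / (V·X) = 1400 × 1000 / (520.0 × 2080) = 1.294 g bCOD·(g VSS·d)⁻¹.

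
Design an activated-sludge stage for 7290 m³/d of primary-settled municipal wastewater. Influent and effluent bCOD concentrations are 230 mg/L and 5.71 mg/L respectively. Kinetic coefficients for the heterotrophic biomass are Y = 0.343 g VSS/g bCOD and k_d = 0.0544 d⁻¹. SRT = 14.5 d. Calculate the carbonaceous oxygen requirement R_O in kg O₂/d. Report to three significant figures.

R_O ≈ 1190 kg O₂/d

The observed yield is Y_obs = Y/(1 + k_d·θ_c) = 0.343 / (1 + 0.0544 × 14.5) = 0.343 / 1.789 = 0.1917 g VSS per g bCOD removed.
Mass of bCOD removed per day: Q(S₀ − S) = 7290 × 224.3 g/m³ = 1635 kg/d.
Net sludge production P_X = 0.1917 × 1635 = 313.5 kg VSS/d.
R_O = Q·ΔS − 1.42 P_X = 1635 − 445.2 = 1190 kg O₂/d.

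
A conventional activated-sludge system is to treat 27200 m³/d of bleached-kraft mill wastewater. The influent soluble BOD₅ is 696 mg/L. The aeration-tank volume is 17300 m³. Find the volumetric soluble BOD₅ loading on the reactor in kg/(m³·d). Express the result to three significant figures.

L_v = Q S₀ / V = 27200 × 696 × 10⁻³ / 17300 = 1.094 kg/(m³·d).

L_v ≈ 1.09 kg soluble BOD₅/(m³·d)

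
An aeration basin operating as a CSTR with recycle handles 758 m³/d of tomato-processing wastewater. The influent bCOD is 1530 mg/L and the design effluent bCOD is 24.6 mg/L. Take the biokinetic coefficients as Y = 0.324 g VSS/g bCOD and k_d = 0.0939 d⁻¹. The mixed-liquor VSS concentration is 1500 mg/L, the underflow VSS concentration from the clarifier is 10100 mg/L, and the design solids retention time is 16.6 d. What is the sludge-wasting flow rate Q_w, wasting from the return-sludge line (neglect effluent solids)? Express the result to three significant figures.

From the SRT design equation V = Y Q (S₀−S) θ_c / [X (1 + k_d θ_c)] = 0.324 × 758 × (1530 − 24.6) × 16.6 / [1500 × (1 + 0.0939 × 16.6)] = 6.14×10^6 / 3838 = 1599 m³.
Q_w = (V·X)/(θ_c X_r) = 1599 × 1500 / (16.6 × 10100) = 14.31 m³/d.

Q_w ≈ 14.3 m³/d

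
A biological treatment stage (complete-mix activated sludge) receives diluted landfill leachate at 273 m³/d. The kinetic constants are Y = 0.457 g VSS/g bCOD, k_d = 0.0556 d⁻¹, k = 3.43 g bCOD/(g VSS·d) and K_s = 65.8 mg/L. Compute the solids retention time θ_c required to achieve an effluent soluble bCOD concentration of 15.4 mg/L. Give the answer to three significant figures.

θ_c ≈ 4.14 d

At the target effluent, Y k S/(K_s+S) = 0.457×3.43×15.4/81.20 = 0.2973 d⁻¹.
θ_c = 1/(μ − k_d) = 1/(0.2973 − 0.0556) = 1/0.2417 = 4.138 d.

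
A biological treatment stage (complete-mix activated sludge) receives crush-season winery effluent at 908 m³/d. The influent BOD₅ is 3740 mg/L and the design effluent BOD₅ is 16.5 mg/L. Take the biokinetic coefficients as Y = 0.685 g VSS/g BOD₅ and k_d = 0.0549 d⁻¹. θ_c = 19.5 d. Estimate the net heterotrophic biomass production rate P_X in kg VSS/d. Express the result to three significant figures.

P_X ≈ 1120 kg VSS/d

Y_obs = Y / (1 + k_d θ_c) = 0.685 / (1 + 0.0549 × 19.5) = 0.685 / 2.071 = 0.3308.
Substrate removed = Q·(S₀ − S) = 908 m³/d × (3740 − 16.5) g/m³ = 3.38×10^6 g/d = 3381 kg/d.
So the net sludge growth is P_X = 0.3308 × 3381 = 1119 kg VSS/d.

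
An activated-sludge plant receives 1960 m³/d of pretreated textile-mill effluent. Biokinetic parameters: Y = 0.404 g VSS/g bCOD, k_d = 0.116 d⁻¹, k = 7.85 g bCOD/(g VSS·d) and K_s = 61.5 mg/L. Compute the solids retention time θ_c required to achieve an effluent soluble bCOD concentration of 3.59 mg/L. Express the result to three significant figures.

From 1/θ_c = Y·k·S/(K_s + S) − k_d: Y·k·S/(K_s+S) = 0.404 × 7.85 × 3.59 / (61.5 + 3.59) = 0.1749 d⁻¹.
θ_c = 1/(μ − k_d) = 1/(0.1749 − 0.116) = 1/0.05892 = 16.97 d.

θ_c ≈ 17.0 d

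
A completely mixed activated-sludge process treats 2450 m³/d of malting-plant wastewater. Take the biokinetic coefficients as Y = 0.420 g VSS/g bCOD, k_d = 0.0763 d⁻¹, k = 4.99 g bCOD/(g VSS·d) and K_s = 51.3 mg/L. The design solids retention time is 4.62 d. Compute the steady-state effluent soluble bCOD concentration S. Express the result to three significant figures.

From the Monod/SRT balance for a CMAS, S = K_s·(1+k_d θ_c)/[θ_c·(Y k − k_d) − 1] = 51.3 × (1 + 0.0763 × 4.62) / [4.62 × (0.420 × 4.99 − 0.0763) − 1] = 69.38 / 8.330 = 8.329 mg/L.

S ≈ 8.33 mg/L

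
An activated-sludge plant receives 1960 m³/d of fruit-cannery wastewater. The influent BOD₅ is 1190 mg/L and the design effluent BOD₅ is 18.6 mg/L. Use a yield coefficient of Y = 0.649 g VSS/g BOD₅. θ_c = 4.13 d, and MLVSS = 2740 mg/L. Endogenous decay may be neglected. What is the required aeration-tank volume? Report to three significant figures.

V ≈ 2250 m³

With k_d = 0 the design equation reduces to V = Y Q (S₀−S) θ_c / X = 0.649 × 1960 × (1190 − 18.6) × 4.13 / 2740 = 2246 m³.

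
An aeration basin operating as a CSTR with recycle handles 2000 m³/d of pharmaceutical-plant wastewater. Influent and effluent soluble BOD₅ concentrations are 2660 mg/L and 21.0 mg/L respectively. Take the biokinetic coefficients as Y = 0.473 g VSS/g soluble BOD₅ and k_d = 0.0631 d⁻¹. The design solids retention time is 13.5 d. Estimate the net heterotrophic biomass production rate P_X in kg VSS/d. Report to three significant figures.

P_X ≈ 1350 kg VSS/d

Observed yield with endogenous decay: Y_obs = Y / (1 + k_d·θ_c) = 0.473 / (1 + 0.0631 × 13.5) = 0.473 / 1.852 = 0.2554 g VSS/g soluble BOD₅.
Mass of soluble BOD₅ removed per day: Q(S₀ − S) = 2000 × 2639 g/m³ = 5278 kg/d.
So the net sludge growth is P_X = 0.2554 × 5278 = 1348 kg VSS/d.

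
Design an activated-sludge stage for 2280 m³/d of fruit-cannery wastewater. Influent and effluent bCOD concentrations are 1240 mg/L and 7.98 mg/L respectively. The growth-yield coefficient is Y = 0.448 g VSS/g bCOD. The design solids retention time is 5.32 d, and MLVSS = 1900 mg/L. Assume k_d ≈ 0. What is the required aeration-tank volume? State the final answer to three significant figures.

Biomass mass balance (decay neglected): V·X = Y·Q·(S₀ − S)·θ_c, so V = 0.448 × 2280 × (1240 − 7.98) × 5.32 / 1900 = 3524 m³.

V ≈ 3520 m³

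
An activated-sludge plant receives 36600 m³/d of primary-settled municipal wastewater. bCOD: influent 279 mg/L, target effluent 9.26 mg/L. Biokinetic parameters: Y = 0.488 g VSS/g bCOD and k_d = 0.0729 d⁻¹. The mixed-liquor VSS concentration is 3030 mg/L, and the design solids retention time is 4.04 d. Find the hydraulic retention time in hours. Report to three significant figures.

From the SRT design equation V = Y Q (S₀−S) θ_c / [X (1 + k_d θ_c)] = 0.488 × 36600 × (279 − 9.26) × 4.04 / [3030 × (1 + 0.0729 × 4.04)] = 1.95×10^7 / 3922 = 4962 m³.
Hydraulic retention time τ = V/Q = 4962 / 36600 = 0.1356 d = 3.254 h.

τ ≈ 3.25 h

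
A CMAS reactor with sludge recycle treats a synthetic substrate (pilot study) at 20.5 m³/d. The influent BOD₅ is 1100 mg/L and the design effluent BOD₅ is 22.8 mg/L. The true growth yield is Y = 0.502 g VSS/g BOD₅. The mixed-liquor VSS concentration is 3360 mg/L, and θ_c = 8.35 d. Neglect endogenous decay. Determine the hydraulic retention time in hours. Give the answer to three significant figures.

τ ≈ 32.3 h

V·X = Y·Q·ΔS·θ_c gives V = 0.502 × 20.5 × (1100 − 22.8) × 8.35 / 3360 = 27.55 m³.
HRT = V/Q = 27.55 m³ / 20.5 m³·d⁻¹ = 1.344 d × 24 = 32.25 h.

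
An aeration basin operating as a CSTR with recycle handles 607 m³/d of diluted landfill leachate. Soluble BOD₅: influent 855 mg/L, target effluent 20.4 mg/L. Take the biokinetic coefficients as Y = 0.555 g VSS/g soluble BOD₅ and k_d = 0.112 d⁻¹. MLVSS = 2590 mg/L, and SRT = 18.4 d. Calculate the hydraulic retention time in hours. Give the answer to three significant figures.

Rearranging the biomass balance for a CMAS with decay, V = Y·Q·ΔS·θ_c / [X·(1+k_d θ_c)] = 0.555 × 607 × (855 − 20.4) × 18.4 / [2590 × (1 + 0.112 × 18.4)] = 5.17×10^6 / 7927 = 652.6 m³.
HRT = V/Q = 652.6 m³ / 607 m³·d⁻¹ = 1.075 d × 24 = 25.80 h.

τ ≈ 25.8 h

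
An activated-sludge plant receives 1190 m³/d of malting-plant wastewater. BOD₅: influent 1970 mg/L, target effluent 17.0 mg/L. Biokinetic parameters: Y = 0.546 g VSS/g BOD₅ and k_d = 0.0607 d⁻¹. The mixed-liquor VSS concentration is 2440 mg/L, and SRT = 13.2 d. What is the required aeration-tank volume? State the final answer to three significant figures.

V ≈ 3810 m³

Steady-state biomass mass balance: V·X·(1 + k_d·θ_c) = Y·Q·(S₀ − S)·θ_c, so V = 0.546 × 1190 × (1970 − 17.0) × 13.2 / [2440 × (1 + 0.0607 × 13.2)] = 1.68×10^7 / 4395 = 3811 m³.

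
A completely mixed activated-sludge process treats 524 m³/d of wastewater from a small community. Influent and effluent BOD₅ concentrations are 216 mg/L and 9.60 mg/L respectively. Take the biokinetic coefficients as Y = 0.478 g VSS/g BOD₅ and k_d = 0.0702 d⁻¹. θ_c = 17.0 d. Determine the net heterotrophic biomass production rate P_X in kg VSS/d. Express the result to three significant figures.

Y_obs = Y / (1 + k_d θ_c) = 0.478 / (1 + 0.0702 × 17.0) = 0.478 / 2.193 = 0.2179.
Mass of BOD₅ removed per day: Q(S₀ − S) = 524 × 206.4 g/m³ = 108.2 kg/d.
Net biomass production P_X = Y_obs × Q·(S₀ − S) = 0.2179 × 108.2 = 23.57 kg VSS/d.

P_X ≈ 23.6 kg VSS/d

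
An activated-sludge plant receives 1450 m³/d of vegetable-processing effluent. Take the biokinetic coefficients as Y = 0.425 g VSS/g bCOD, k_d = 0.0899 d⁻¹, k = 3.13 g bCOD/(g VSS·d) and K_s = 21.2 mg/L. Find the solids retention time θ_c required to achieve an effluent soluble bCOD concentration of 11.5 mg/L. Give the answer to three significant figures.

At the target effluent, Y k S/(K_s+S) = 0.425×3.13×11.5/32.70 = 0.4678 d⁻¹.
θ_c = 1/(μ − k_d) = 1/(0.4678 − 0.0899) = 1/0.3779 = 2.646 d.

θ_c ≈ 2.65 d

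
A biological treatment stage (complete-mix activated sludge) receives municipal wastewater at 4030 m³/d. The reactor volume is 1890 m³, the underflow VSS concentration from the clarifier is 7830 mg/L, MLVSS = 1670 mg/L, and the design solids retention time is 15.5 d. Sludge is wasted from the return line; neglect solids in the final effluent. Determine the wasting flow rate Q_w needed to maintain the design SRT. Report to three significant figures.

Wasting from the return line (neglecting effluent solids): Q_w = V·X / (θ_c·X_r) = 1890 × 1670 / (15.5 × 7830) = 26.01 m³/d.

Q_w ≈ 26.0 m³/d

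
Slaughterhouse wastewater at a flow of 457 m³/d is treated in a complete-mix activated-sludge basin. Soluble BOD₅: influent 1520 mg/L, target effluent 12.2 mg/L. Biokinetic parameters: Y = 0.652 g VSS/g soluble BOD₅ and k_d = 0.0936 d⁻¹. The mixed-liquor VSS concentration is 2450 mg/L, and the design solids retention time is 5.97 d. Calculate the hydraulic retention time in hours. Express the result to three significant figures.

τ ≈ 36.9 h

From the SRT design equation V = Y Q (S₀−S) θ_c / [X (1 + k_d θ_c)] = 0.652 × 457 × (1520 − 12.2) × 5.97 / [2450 × (1 + 0.0936 × 5.97)] = 2.68×10^6 / 3819 = 702.3 m³.
Hydraulic retention time τ = V/Q = 702.3 / 457 = 1.537 d = 36.88 h.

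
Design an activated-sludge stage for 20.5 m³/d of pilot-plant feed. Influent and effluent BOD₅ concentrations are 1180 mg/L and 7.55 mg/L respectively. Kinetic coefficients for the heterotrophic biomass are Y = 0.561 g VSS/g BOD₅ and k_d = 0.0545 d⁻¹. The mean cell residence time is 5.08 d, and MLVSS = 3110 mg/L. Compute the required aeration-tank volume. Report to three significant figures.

Steady-state biomass mass balance: V·X·(1 + k_d·θ_c) = Y·Q·(S₀ − S)·θ_c, so V = 0.561 × 20.5 × (1180 − 7.55) × 5.08 / [3110 × (1 + 0.0545 × 5.08)] = 6.85×10^4 / 3971 = 17.25 m³.

V ≈ 17.2 m³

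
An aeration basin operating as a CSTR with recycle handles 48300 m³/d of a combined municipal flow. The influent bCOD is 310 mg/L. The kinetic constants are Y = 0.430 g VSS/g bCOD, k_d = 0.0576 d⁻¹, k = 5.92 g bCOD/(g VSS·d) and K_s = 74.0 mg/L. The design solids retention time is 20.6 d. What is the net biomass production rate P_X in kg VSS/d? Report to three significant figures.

From the Monod/SRT balance for a CMAS, S = K_s·(1+k_d θ_c)/[θ_c·(Y k − k_d) − 1] = 74.0 × (1 + 0.0576 × 20.6) / [20.6 × (0.430 × 5.92 − 0.0576) − 1] = 161.8 / 50.25 = 3.220 mg/L.
Y_obs = Y / (1 + k_d θ_c) = 0.430 / (1 + 0.0576 × 20.6) = 0.430 / 2.187 = 0.1967.
Q·(S₀ − S) = 48300 × (310 − 3.22) × 10⁻³ = 14817 kg/d removed.
P_X = Y_obs · Q(S₀ − S) = 0.1967 × 14817 = 2914 kg VSS/d.

P_X ≈ 2910 kg VSS/d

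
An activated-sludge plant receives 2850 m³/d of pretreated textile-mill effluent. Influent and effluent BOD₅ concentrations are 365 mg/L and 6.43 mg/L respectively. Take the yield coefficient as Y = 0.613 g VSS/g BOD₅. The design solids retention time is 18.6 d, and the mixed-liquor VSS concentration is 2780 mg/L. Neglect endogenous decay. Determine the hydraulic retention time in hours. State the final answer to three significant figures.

Biomass mass balance (decay neglected): V·X = Y·Q·(S₀ − S)·θ_c, so V = 0.613 × 2850 × (365 − 6.43) × 18.6 / 2780 = 4191 m³.
Hydraulic retention time τ = V/Q = 4191 / 2850 = 1.471 d = 35.30 h.

τ ≈ 35.3 h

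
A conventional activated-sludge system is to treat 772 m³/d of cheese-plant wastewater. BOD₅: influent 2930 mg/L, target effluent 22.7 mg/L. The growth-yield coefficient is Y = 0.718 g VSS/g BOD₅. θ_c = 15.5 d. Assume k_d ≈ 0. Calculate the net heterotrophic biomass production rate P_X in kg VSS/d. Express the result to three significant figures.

P_X ≈ 1610 kg VSS/d

No decay correction is needed, so Y_obs = Y = 0.718.
ΔS = 2930 − 22.7 = 2907 mg/L, so the substrate removal rate is 772 × 2907/1000 = 2244 kg BOD₅/d.
Biomass produced: P_X = Y_obs·Q·ΔS = 0.7180 × 2244 ≈ 1612 kg VSS/d.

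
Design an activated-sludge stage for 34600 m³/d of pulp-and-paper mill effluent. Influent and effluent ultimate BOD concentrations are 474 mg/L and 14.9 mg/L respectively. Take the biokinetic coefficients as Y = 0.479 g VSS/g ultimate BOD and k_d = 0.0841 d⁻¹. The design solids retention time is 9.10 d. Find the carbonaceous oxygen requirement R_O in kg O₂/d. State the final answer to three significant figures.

The observed yield is Y_obs = Y/(1 + k_d·θ_c) = 0.479 / (1 + 0.0841 × 9.10) = 0.479 / 1.765 = 0.2713 g VSS per g ultimate BOD removed.
Mass of ultimate BOD removed per day: Q(S₀ − S) = 34600 × 459.1 g/m³ = 15885 kg/d.
Biomass synthesised: P_X = Y_obs × 15885 = 4310 kg VSS/d.
Carbonaceous O₂ demand = substrate oxidised − cell-mass equivalent = 15885 − 1.42 × 4310 = 9764 kg O₂/d.

R_O ≈ 9760 kg O₂/d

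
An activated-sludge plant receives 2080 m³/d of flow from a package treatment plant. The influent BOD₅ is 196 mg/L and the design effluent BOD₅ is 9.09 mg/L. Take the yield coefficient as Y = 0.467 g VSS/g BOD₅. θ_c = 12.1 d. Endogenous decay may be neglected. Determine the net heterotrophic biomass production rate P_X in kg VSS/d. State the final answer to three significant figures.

With endogenous decay neglected, the observed yield equals the true yield: Y_obs = Y = 0.467 g VSS/g BOD₅.
Substrate removed = Q·(S₀ − S) = 2080 m³/d × (196 − 9.09) g/m³ = 3.89×10^5 g/d = 388.8 kg/d.
Net biomass production P_X = Y_obs × Q·(S₀ − S) = 0.4670 × 388.8 = 181.6 kg VSS/d.

P_X ≈ 182 kg VSS/d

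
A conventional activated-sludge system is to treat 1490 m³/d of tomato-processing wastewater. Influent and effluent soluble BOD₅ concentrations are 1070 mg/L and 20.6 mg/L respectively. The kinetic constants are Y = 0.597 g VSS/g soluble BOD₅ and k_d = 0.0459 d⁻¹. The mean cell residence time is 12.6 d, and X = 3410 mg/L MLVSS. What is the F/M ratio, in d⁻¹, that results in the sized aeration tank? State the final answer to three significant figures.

F/M ≈ 0.214 d⁻¹

Steady-state biomass mass balance: V·X·(1 + k_d·θ_c) = Y·Q·(S₀ − S)·θ_c, so V = 0.597 × 1490 × (1070 − 20.6) × 12.6 / [3410 × (1 + 0.0459 × 12.6)] = 1.18×10^7 / 5382 = 2185 m³.
F/M = applied load / biomass = Q·S₀/(V·X) = 1490 × 1070 / (2185 × 3410) = 0.2139 d⁻¹.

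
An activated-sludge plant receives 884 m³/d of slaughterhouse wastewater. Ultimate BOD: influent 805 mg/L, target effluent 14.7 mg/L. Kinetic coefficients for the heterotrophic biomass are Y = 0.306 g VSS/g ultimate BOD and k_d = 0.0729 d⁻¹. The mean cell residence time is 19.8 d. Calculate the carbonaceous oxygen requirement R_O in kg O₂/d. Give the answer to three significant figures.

Correct the yield for decay: Y_obs = Y/(1 + k_d θ_c) = 0.306 / (1 + 0.0729 × 19.8) = 0.306 / 2.443 = 0.1252.
Mass of ultimate BOD removed per day: Q(S₀ − S) = 884 × 790.3 g/m³ = 698.6 kg/d.
Net sludge production P_X = 0.1252 × 698.6 = 87.49 kg VSS/d.
R_O = Q·ΔS − 1.42 P_X = 698.6 − 124.2 = 574.4 kg O₂/d.

R_O ≈ 574 kg O₂/d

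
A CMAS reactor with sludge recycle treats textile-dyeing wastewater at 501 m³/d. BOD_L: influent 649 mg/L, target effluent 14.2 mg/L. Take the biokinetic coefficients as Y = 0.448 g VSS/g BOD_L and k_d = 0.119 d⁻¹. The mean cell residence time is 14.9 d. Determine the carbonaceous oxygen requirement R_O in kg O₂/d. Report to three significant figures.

Observed yield with endogenous decay: Y_obs = Y / (1 + k_d·θ_c) = 0.448 / (1 + 0.119 × 14.9) = 0.448 / 2.773 = 0.1616 g VSS/g BOD_L.
Q·(S₀ − S) = 501 × (649 − 14.2) × 10⁻³ = 318.0 kg/d removed.
Net sludge production P_X = 0.1616 × 318.0 = 51.38 kg VSS/d.
R_O = Q·(S₀ − S) − 1.42·P_X = 318.0 − 1.42 × 51.38 = 245.1 kg O₂/d.

R_O ≈ 245 kg O₂/d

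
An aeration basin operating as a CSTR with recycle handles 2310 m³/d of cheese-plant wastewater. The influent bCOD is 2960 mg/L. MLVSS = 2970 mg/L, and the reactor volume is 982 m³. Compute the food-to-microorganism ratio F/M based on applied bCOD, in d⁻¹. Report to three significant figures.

F/M ≈ 2.34 d⁻¹

Food-to-microorganism ratio F/M = Q S₀ / (V X) = 2310 × 2960 / (982.0 × 2970) = 2.344 d⁻¹.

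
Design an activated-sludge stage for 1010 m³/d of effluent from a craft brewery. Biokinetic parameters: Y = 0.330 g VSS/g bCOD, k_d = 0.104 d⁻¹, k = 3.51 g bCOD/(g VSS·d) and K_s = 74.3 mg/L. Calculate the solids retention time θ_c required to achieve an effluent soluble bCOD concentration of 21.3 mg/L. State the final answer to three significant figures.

θ_c ≈ 6.49 d

From 1/θ_c = Y·k·S/(K_s + S) − k_d: Y·k·S/(K_s+S) = 0.330 × 3.51 × 21.3 / (74.3 + 21.3) = 0.2581 d⁻¹.
θ_c = 1/(μ − k_d) = 1/(0.2581 − 0.104) = 1/0.1541 = 6.490 d.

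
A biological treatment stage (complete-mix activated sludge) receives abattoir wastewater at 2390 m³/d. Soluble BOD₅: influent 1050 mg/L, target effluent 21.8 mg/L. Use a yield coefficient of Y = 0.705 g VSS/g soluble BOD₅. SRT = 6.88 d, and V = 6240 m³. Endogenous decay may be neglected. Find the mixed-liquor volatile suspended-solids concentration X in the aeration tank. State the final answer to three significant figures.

X ≈ 1910 mg/L

Without decay, X = Y Q (S₀−S) θ_c / V = 0.705 × 2390 × (1050 − 21.8) × 6.88 / 6240 = 1910 mg/L.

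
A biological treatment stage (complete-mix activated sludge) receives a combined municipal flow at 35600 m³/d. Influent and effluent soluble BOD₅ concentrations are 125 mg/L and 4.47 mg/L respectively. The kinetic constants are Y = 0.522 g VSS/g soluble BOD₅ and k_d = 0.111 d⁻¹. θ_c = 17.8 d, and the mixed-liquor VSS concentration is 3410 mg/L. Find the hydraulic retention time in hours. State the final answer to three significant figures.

Steady-state biomass mass balance: V·X·(1 + k_d·θ_c) = Y·Q·(S₀ − S)·θ_c, so V = 0.522 × 35600 × (125 − 4.47) × 17.8 / [3410 × (1 + 0.111 × 17.8)] = 3.99×10^7 / 10147 = 3929 m³.
τ = V/Q = 3929/35600 = 0.1104 d, or 2.649 h.

τ ≈ 2.65 h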